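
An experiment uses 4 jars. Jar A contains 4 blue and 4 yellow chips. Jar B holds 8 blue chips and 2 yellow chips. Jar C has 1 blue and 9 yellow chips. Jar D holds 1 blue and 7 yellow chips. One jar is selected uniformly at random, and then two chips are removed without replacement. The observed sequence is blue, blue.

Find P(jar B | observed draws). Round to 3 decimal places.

For each hypothesis, P(data | H) works out to: P(data | jar A) = (4/8)(3/7) = 0.21429; P(data | jar B) = (8/10)(7/9) = 0.62222; P(data | jar C) = (1/10)(0/9) = 0; P(data | jar D) = (1/8)(0/7) = 0.
Weighting by the prior gives 1/4 · 0.21429 = 0.053571, 1/4 · 0.62222 = 0.15556, 1/4 · 0 = 0, 1/4 · 0 = 0; these sum to 0.20913.
So P(jar B | data) = (0.15556) / (0.20913) = 0.74383.

0.744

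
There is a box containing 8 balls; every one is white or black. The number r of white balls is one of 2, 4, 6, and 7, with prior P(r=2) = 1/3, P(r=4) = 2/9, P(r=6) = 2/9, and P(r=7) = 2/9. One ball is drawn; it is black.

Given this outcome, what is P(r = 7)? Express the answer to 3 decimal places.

0.063

The likelihood of this draw under each hypothesis: P(data | r = 2) = (6/8) = 3/4; P(data | r = 4) = (4/8) = 1/2; P(data | r = 6) = (2/8) = 1/4; P(data | r = 7) = (1/8) = 1/8.
Weighting by the prior gives 1/3 · 3/4 = 1/4, 2/9 · 1/2 = 1/9, 2/9 · 1/4 = 1/18, 2/9 · 1/8 = 1/36; with total 4/9.
By Bayes' rule, P(r = 7 | data) = (1/36) / (4/9) = 1/16.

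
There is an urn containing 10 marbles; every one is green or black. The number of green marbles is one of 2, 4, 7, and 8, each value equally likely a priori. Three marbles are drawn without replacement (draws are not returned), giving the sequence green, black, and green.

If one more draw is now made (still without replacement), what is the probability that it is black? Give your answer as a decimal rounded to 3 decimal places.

0.366

For each hypothesis, P(data | H) works out to: P(data | r = 2) = (2/10)(8/9)(1/8) = 0.022222; P(data | r = 4) = (4/10)(6/9)(3/8) = 0.1; P(data | r = 7) = (7/10)(3/9)(6/8) = 0.175; P(data | r = 8) = (8/10)(2/9)(7/8) = 0.15556.
The prior-weighted likelihoods are 1/4 · 0.022222 = 0.0055556, 1/4 · 0.1 = 0.025, 1/4 · 0.175 = 0.04375, 1/4 · 0.15556 = 0.038889; with total 0.11319.
Normalising, the posterior is P(r = 2 | data) = 0.04908, P(r = 4 | data) = 0.22086, P(r = 7 | data) = 0.3865, P(r = 8 | data) = 0.34356.
Averaging over the posterior, P(black next | data) = (1)(0.04908) + (5/7)(0.22086) + (2/7)(0.3865) + (1/7)(0.34356) = 0.36635.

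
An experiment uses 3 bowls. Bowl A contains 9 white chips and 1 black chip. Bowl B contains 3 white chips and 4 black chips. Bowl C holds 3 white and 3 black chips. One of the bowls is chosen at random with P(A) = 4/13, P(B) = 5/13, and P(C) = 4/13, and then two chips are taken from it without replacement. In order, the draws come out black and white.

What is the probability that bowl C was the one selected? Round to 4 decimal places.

0.3962

The likelihood of the observed sequence under each hypothesis: P(data | bowl A) = (1/10)(9/9) = 1/10; P(data | bowl B) = (4/7)(3/6) = 2/7; P(data | bowl C) = (3/6)(3/5) = 3/10.
Multiplying each by its prior: 4/13 · 1/10 = 2/65, 5/13 · 2/7 = 10/91, 4/13 · 3/10 = 6/65; with total 106/455.
Therefore the posterior P(bowl C | data) = (6/65) / (106/455) = 21/53.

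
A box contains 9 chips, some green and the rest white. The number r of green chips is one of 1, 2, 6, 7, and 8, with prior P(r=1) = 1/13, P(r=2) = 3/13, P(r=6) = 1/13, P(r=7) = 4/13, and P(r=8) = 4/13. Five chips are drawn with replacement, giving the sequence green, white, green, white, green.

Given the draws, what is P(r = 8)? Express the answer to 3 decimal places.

The likelihood of the observed sequence under each hypothesis: P(data | r = 1) = (1/9)(8/9)(1/9)(8/9)(1/9) = 0.0010838; P(data | r = 2) = (2/9)(7/9)(2/9)(7/9)(2/9) = 0.0066386; P(data | r = 6) = (6/9)(3/9)(6/9)(3/9)(6/9) = 0.032922; P(data | r = 7) = (7/9)(2/9)(7/9)(2/9)(7/9) = 0.023235; P(data | r = 8) = (8/9)(1/9)(8/9)(1/9)(8/9) = 0.0086708.
Weighting by the prior gives 1/13 · 0.0010838 = 8.3373e-05, 3/13 · 0.0066386 = 0.001532, 1/13 · 0.032922 = 0.0025324, 4/13 · 0.023235 = 0.0071492, 4/13 · 0.0086708 = 0.0026679; with total 0.013965.
Therefore the posterior P(r = 8 | data) = (0.0026679) / (0.013965) = 0.19104.

0.191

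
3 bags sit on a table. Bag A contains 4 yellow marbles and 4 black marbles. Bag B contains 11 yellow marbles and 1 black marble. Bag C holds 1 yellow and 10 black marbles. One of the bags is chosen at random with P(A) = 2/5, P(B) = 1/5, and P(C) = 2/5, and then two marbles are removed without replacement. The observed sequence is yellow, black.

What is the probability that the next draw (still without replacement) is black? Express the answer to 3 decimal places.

0.559

The likelihood of the observed sequence under each hypothesis: P(data | bag A) = (4/8)(4/7) = 0.28571; P(data | bag B) = (11/12)(1/11) = 0.083333; P(data | bag C) = (1/11)(10/10) = 0.090909.
Weighting by the prior gives 2/5 · 0.28571 = 0.11429, 1/5 · 0.083333 = 0.016667, 2/5 · 0.090909 = 0.036364; with total 0.16732.
The posterior is then P(bag A | data) = 0.68305, P(bag B | data) = 0.099612, P(bag C | data) = 0.21734.
So P(black next | data) = Σ P(black next | H) P(H | data) = (1/2)(0.68305) + (0)(0.099612) + (1)(0.21734) = 0.55886.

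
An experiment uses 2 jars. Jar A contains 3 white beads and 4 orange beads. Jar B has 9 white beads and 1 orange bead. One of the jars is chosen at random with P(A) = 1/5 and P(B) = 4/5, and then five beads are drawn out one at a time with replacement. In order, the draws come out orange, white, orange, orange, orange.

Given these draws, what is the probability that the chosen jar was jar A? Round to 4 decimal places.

The likelihood of the observed sequence under each hypothesis: P(data | jar A) = (4/7)(3/7)(4/7)(4/7)(4/7) = 0.045695; P(data | jar B) = (1/10)(9/10)(1/10)(1/10)(1/10) = 9e-05.
The prior-weighted likelihoods are 1/5 · 0.045695 = 0.009139, 4/5 · 9e-05 = 7.2e-05; summing to 0.009211.
So P(jar A | data) = (0.009139) / (0.009211) = 0.99218.

0.9922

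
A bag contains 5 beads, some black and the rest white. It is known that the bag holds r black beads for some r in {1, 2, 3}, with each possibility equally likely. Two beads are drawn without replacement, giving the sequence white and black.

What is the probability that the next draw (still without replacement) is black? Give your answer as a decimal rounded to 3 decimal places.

Compute the likelihood of the observed sequence for each case: P(data | r = 1) = (4/5)(1/4) = 1/5; P(data | r = 2) = (3/5)(2/4) = 3/10; P(data | r = 3) = (2/5)(3/4) = 3/10.
Weighting by the prior gives 1/3 · 1/5 = 1/15, 1/3 · 3/10 = 1/10, 1/3 · 3/10 = 1/10; with total 4/15.
The posterior is then P(r = 1 | data) = 1/4, P(r = 2 | data) = 3/8, P(r = 3 | data) = 3/8.
Averaging over the posterior, P(black next | data) = (0)(1/4) + (1/3)(3/8) + (2/3)(3/8) = 3/8.

0.375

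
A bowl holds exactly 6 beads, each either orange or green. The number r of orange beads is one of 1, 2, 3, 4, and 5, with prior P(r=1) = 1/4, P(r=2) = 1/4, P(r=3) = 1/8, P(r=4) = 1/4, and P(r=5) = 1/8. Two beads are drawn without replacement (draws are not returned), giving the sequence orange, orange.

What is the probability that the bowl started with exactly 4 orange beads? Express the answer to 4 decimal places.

0.4444

Under each hypothesis, the probability of the observed sequence is: P(data | r = 1) = (1/6)(0/5) = 0; P(data | r = 2) = (2/6)(1/5) = 1/15; P(data | r = 3) = (3/6)(2/5) = 1/5; P(data | r = 4) = (4/6)(3/5) = 2/5; P(data | r = 5) = (5/6)(4/5) = 2/3.
The prior-weighted likelihoods are 1/4 · 0 = 0, 1/4 · 1/15 = 1/60, 1/8 · 1/5 = 1/40, 1/4 · 2/5 = 1/10, 1/8 · 2/3 = 1/12; these sum to 9/40.
So P(r = 4 | data) = (1/10) / (9/40) = 4/9.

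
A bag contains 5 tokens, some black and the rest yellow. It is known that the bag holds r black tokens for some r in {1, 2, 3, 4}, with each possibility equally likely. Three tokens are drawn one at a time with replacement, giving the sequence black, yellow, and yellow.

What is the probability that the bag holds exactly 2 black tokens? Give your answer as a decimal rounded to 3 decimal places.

0.360

Compute the likelihood of the observed sequence for each case: P(data | r = 1) = (1/5)(4/5)(4/5) = 16/125; P(data | r = 2) = (2/5)(3/5)(3/5) = 18/125; P(data | r = 3) = (3/5)(2/5)(2/5) = 12/125; P(data | r = 4) = (4/5)(1/5)(1/5) = 4/125.
Multiplying each by its prior: 1/4 · 16/125 = 4/125, 1/4 · 18/125 = 9/250, 1/4 · 12/125 = 3/125, 1/4 · 4/125 = 1/125; with total 1/10.
So P(r = 2 | data) = (9/250) / (1/10) = 9/25.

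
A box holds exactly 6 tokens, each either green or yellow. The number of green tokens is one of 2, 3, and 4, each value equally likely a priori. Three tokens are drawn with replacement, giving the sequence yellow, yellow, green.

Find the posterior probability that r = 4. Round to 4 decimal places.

0.2133

The likelihood of the observed sequence under each hypothesis: P(data | r = 2) = (4/6)(4/6)(2/6) = 4/27; P(data | r = 3) = (3/6)(3/6)(3/6) = 1/8; P(data | r = 4) = (2/6)(2/6)(4/6) = 2/27.
The prior-weighted likelihoods are 1/3 · 4/27 = 4/81, 1/3 · 1/8 = 1/24, 1/3 · 2/27 = 2/81; with total 25/216.
Hence P(r = 4 | data) = (2/81) / (25/216) = 16/75.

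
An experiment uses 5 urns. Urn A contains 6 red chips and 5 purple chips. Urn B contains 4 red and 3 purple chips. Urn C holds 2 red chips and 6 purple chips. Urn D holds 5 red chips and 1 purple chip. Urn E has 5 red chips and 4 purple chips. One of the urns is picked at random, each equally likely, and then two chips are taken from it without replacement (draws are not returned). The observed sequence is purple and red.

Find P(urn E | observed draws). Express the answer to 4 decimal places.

Compute the likelihood of the observed sequence for each case: P(data | urn A) = (5/11)(6/10) = 3/11; P(data | urn B) = (3/7)(4/6) = 2/7; P(data | urn C) = (6/8)(2/7) = 3/14; P(data | urn D) = (1/6)(5/5) = 1/6; P(data | urn E) = (4/9)(5/8) = 5/18.
The prior-weighted likelihoods are 1/5 · 3/11 = 3/55, 1/5 · 2/7 = 2/35, 1/5 · 3/14 = 3/70, 1/5 · 1/6 = 1/30, 1/5 · 5/18 = 1/18; summing to 241/990.
Therefore the posterior P(urn E | data) = (1/18) / (241/990) = 55/241.

0.2282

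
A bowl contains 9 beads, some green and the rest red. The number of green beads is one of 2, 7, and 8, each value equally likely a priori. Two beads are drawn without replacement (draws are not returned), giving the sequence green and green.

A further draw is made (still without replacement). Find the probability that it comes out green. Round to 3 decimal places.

Compute the likelihood of the observed sequence for each case: P(data | r = 2) = (2/9)(1/8) = 1/36; P(data | r = 7) = (7/9)(6/8) = 7/12; P(data | r = 8) = (8/9)(7/8) = 7/9.
Multiplying each by its prior: 1/3 · 1/36 = 1/108, 1/3 · 7/12 = 7/36, 1/3 · 7/9 = 7/27; with total 25/54.
Normalising, the posterior is P(r = 2 | data) = 1/50, P(r = 7 | data) = 21/50, P(r = 8 | data) = 14/25.
Averaging over the posterior, P(green next | data) = (0)(1/50) + (5/7)(21/50) + (6/7)(14/25) = 39/50.

0.780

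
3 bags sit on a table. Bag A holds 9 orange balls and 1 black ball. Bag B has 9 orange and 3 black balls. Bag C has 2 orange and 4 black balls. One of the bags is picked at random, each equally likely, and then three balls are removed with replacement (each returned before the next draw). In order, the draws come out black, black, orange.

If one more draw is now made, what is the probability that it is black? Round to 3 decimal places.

The likelihood of the observed sequence under each hypothesis: P(data | bag A) = (1/10)(1/10)(9/10) = 0.009; P(data | bag B) = (3/12)(3/12)(9/12) = 0.046875; P(data | bag C) = (4/6)(4/6)(2/6) = 0.14815.
Weighting by the prior gives 1/3 · 0.009 = 0.003, 1/3 · 0.046875 = 0.015625, 1/3 · 0.14815 = 0.049383; summing to 0.068008.
Dividing through by the total gives posterior P(bag A | data) = 0.044113, P(bag B | data) = 0.22975, P(bag C | data) = 0.72613.
The predictive probability is P(black next | data) = (1/10)(0.044113) + (1/4)(0.22975) + (2/3)(0.72613) = 0.54594.

0.546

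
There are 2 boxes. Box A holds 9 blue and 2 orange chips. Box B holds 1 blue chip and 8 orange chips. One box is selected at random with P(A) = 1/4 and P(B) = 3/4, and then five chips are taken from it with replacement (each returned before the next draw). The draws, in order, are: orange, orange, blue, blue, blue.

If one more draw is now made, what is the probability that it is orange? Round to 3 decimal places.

0.289

Under each hypothesis, the probability of the observed sequence is: P(data | box A) = (2/11)(2/11)(9/11)(9/11)(9/11) = 0.018106; P(data | box B) = (8/9)(8/9)(1/9)(1/9)(1/9) = 0.0010838.
The prior-weighted likelihoods are 1/4 · 0.018106 = 0.0045265, 3/4 · 0.0010838 = 0.00081288; these sum to 0.0053394.
The posterior is then P(box A | data) = 0.84776, P(box B | data) = 0.15224.
The predictive probability is P(orange next | data) = (2/11)(0.84776) + (8/9)(0.15224) = 0.28946.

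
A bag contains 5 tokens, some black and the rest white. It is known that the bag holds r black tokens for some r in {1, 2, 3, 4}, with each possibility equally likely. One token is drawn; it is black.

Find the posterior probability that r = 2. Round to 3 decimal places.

0.200

For each hypothesis, P(data | H) works out to: P(data | r = 1) = (1/5) = 1/5; P(data | r = 2) = (2/5) = 2/5; P(data | r = 3) = (3/5) = 3/5; P(data | r = 4) = (4/5) = 4/5.
Weighting by the prior gives 1/4 · 1/5 = 1/20, 1/4 · 2/5 = 1/10, 1/4 · 3/5 = 3/20, 1/4 · 4/5 = 1/5; with total 1/2.
Hence P(r = 2 | data) = (1/10) / (1/2) = 1/5.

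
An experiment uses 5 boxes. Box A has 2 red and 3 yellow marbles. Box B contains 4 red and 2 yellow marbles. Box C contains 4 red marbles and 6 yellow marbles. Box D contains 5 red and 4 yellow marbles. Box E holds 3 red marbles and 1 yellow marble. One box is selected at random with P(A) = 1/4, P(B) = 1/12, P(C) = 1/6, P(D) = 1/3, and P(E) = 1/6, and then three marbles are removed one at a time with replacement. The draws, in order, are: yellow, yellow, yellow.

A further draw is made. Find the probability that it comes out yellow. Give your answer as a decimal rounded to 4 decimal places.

The likelihood of the observed sequence under each hypothesis: P(data | box A) = (3/5)(3/5)(3/5) = 0.216; P(data | box B) = (2/6)(2/6)(2/6) = 0.037037; P(data | box C) = (6/10)(6/10)(6/10) = 0.216; P(data | box D) = (4/9)(4/9)(4/9) = 0.087791; P(data | box E) = (1/4)(1/4)(1/4) = 0.015625.
Weighting by the prior gives 1/4 · 0.216 = 0.054, 1/12 · 0.037037 = 0.0030864, 1/6 · 0.216 = 0.036, 1/3 · 0.087791 = 0.029264, 1/6 · 0.015625 = 0.0026042; these sum to 0.12495.
Dividing through by the total gives posterior P(box A | data) = 0.43216, P(box B | data) = 0.0247, P(box C | data) = 0.28811, P(box D | data) = 0.2342, P(box E | data) = 0.020841.
The predictive probability is P(yellow next | data) = (3/5)(0.43216) + (1/3)(0.0247) + (3/5)(0.28811) + (4/9)(0.2342) + (1/4)(0.020841) = 0.54969.

0.5497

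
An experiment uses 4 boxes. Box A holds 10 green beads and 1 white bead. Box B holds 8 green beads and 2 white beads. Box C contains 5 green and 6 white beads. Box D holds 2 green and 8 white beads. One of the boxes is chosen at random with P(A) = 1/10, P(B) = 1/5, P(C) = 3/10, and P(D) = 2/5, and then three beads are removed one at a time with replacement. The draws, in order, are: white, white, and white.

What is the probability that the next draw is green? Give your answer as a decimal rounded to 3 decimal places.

0.253

The likelihood of the observed sequence under each hypothesis: P(data | box A) = (1/11)(1/11)(1/11) = 0.00075131; P(data | box B) = (2/10)(2/10)(2/10) = 0.008; P(data | box C) = (6/11)(6/11)(6/11) = 0.16228; P(data | box D) = (8/10)(8/10)(8/10) = 0.512.
Multiplying each by its prior: 1/10 · 0.00075131 = 7.5131e-05, 1/5 · 0.008 = 0.0016, 3/10 · 0.16228 = 0.048685, 2/5 · 0.512 = 0.2048; summing to 0.25516.
Normalising, the posterior is P(box A | data) = 0.00029445, P(box B | data) = 0.0062706, P(box C | data) = 0.1908, P(box D | data) = 0.80263.
So P(green next | data) = Σ P(green next | H) P(H | data) = (10/11)(0.00029445) + (4/5)(0.0062706) + (5/11)(0.1908) + (1/5)(0.80263) = 0.25254.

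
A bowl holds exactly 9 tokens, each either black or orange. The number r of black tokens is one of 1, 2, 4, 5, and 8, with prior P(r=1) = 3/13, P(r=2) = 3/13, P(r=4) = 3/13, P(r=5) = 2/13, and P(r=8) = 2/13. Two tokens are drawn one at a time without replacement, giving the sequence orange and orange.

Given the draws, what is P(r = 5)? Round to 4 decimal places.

For each hypothesis, P(data | H) works out to: P(data | r = 1) = (8/9)(7/8) = 7/9; P(data | r = 2) = (7/9)(6/8) = 7/12; P(data | r = 4) = (5/9)(4/8) = 5/18; P(data | r = 5) = (4/9)(3/8) = 1/6; P(data | r = 8) = (1/9)(0/8) = 0.
Weighting by the prior gives 3/13 · 7/9 = 7/39, 3/13 · 7/12 = 7/52, 3/13 · 5/18 = 5/78, 2/13 · 1/6 = 1/39, 2/13 · 0 = 0; summing to 21/52.
So P(r = 5 | data) = (1/39) / (21/52) = 4/63.

0.0635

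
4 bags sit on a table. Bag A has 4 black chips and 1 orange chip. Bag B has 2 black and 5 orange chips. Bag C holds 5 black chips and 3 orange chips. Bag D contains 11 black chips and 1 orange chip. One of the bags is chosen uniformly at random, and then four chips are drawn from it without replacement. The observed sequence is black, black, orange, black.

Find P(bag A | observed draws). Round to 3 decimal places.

The likelihood of the observed sequence under each hypothesis: P(data | bag A) = (4/5)(3/4)(1/3)(2/2) = 1/5; P(data | bag B) = (2/7)(1/6)(5/5)(0/4) = 0; P(data | bag C) = (5/8)(4/7)(3/6)(3/5) = 3/28; P(data | bag D) = (11/12)(10/11)(1/10)(9/9) = 1/12.
Multiplying each by its prior: 1/4 · 1/5 = 1/20, 1/4 · 0 = 0, 1/4 · 3/28 = 3/112, 1/4 · 1/12 = 1/48; with total 41/420.
Therefore the posterior P(bag A | data) = (1/20) / (41/420) = 21/41.

0.512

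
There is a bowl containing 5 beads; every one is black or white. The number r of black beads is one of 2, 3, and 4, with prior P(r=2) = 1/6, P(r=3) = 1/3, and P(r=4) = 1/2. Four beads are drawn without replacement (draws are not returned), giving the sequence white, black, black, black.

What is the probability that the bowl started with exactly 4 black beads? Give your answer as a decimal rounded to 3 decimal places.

Compute the likelihood of the observed sequence for each case: P(data | r = 2) = (3/5)(2/4)(1/3)(0/2) = 0; P(data | r = 3) = (2/5)(3/4)(2/3)(1/2) = 1/10; P(data | r = 4) = (1/5)(4/4)(3/3)(2/2) = 1/5.
Multiplying each by its prior: 1/6 · 0 = 0, 1/3 · 1/10 = 1/30, 1/2 · 1/5 = 1/10; with total 2/15.
So P(r = 4 | data) = (1/10) / (2/15) = 3/4.

0.750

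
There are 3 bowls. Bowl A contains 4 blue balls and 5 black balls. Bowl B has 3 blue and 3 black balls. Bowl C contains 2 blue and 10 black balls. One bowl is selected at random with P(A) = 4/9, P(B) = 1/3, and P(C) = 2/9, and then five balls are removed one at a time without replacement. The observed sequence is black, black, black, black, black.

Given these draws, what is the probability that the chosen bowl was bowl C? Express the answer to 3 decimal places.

0.952

The likelihood of the observed sequence under each hypothesis: P(data | bowl A) = (5/9)(4/8)(3/7)(2/6)(1/5) = 0.0079365; P(data | bowl B) = (3/6)(2/5)(1/4)(0/3) = 0; P(data | bowl C) = (10/12)(9/11)(8/10)(7/9)(6/8) = 0.31818.
Weighting by the prior gives 4/9 · 0.0079365 = 0.0035273, 1/3 · 0 = 0, 2/9 · 0.31818 = 0.070707; summing to 0.074234.
So P(bowl C | data) = (0.070707) / (0.074234) = 0.95248.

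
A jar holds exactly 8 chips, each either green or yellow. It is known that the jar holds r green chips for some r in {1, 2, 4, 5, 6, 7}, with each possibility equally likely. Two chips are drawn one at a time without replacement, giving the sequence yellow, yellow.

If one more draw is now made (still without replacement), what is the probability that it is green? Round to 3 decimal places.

Under each hypothesis, the probability of the observed sequence is: P(data | r = 1) = (7/8)(6/7) = 3/4; P(data | r = 2) = (6/8)(5/7) = 15/28; P(data | r = 4) = (4/8)(3/7) = 3/14; P(data | r = 5) = (3/8)(2/7) = 3/28; P(data | r = 6) = (2/8)(1/7) = 1/28; P(data | r = 7) = (1/8)(0/7) = 0.
Multiplying each by its prior: 1/6 · 3/4 = 1/8, 1/6 · 15/28 = 5/56, 1/6 · 3/14 = 1/28, 1/6 · 3/28 = 1/56, 1/6 · 1/28 = 1/168, 1/6 · 0 = 0; summing to 23/84.
Dividing through by the total gives posterior P(r = 1 | data) = 21/46, P(r = 2 | data) = 15/46, P(r = 4 | data) = 3/23, P(r = 5 | data) = 3/46, P(r = 6 | data) = 1/46, P(r = 7 | data) = 0.
So P(green next | data) = Σ P(green next | H) P(H | data) = (1/6)(21/46) + (1/3)(15/46) + (2/3)(3/23) + (5/6)(3/46) + (1)(1/46) = 8/23.

0.348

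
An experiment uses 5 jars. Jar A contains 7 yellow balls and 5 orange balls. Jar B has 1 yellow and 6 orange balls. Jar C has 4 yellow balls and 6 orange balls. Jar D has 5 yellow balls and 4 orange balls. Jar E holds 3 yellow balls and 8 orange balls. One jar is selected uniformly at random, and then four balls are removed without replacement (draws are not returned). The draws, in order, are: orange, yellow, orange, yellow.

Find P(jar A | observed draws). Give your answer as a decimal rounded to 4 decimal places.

Under each hypothesis, the probability of the observed sequence is: P(data | jar A) = (5/12)(7/11)(4/10)(6/9) = 0.070707; P(data | jar B) = (6/7)(1/6)(5/5)(0/4) = 0; P(data | jar C) = (6/10)(4/9)(5/8)(3/7) = 0.071429; P(data | jar D) = (4/9)(5/8)(3/7)(4/6) = 0.079365; P(data | jar E) = (8/11)(3/10)(7/9)(2/8) = 0.042424.
Weighting by the prior gives 1/5 · 0.070707 = 0.014141, 1/5 · 0 = 0, 1/5 · 0.071429 = 0.014286, 1/5 · 0.079365 = 0.015873, 1/5 · 0.042424 = 0.0084848; summing to 0.052785.
So P(jar A | data) = (0.014141) / (0.052785) = 0.26791.

0.2679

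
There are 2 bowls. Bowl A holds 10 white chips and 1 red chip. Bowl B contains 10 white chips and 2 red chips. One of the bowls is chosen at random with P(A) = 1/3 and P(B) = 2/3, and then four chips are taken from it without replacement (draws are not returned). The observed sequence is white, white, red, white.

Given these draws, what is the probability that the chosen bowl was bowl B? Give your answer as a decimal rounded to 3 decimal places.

0.727

Compute the likelihood of the observed sequence for each case: P(data | bowl A) = (10/11)(9/10)(1/9)(8/8) = 1/11; P(data | bowl B) = (10/12)(9/11)(2/10)(8/9) = 4/33.
Weighting by the prior gives 1/3 · 1/11 = 1/33, 2/3 · 4/33 = 8/99; these sum to 1/9.
By Bayes' rule, P(bowl B | data) = (8/99) / (1/9) = 8/11.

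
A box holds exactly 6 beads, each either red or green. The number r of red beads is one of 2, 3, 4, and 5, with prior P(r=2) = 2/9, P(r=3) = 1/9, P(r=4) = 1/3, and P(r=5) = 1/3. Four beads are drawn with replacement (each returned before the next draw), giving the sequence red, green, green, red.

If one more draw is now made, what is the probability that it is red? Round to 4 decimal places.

0.5749

Under each hypothesis, the probability of the observed sequence is: P(data | r = 2) = (2/6)(4/6)(4/6)(2/6) = 0.049383; P(data | r = 3) = (3/6)(3/6)(3/6)(3/6) = 0.0625; P(data | r = 4) = (4/6)(2/6)(2/6)(4/6) = 0.049383; P(data | r = 5) = (5/6)(1/6)(1/6)(5/6) = 0.01929.
Weighting by the prior gives 2/9 · 0.049383 = 0.010974, 1/9 · 0.0625 = 0.0069444, 1/3 · 0.049383 = 0.016461, 1/3 · 0.01929 = 0.00643; these sum to 0.040809.
Normalising, the posterior is P(r = 2 | data) = 0.26891, P(r = 3 | data) = 0.17017, P(r = 4 | data) = 0.40336, P(r = 5 | data) = 0.15756.
Averaging over the posterior, P(red next | data) = (1/3)(0.26891) + (1/2)(0.17017) + (2/3)(0.40336) + (5/6)(0.15756) = 0.57493.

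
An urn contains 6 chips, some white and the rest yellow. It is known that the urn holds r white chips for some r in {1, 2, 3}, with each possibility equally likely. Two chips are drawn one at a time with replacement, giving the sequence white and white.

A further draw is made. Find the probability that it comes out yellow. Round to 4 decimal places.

0.5714

The likelihood of the observed sequence under each hypothesis: P(data | r = 1) = (1/6)(1/6) = 1/36; P(data | r = 2) = (2/6)(2/6) = 1/9; P(data | r = 3) = (3/6)(3/6) = 1/4.
Multiplying each by its prior: 1/3 · 1/36 = 1/108, 1/3 · 1/9 = 1/27, 1/3 · 1/4 = 1/12; these sum to 7/54.
Normalising, the posterior is P(r = 1 | data) = 1/14, P(r = 2 | data) = 2/7, P(r = 3 | data) = 9/14.
Averaging over the posterior, P(yellow next | data) = (5/6)(1/14) + (2/3)(2/7) + (1/2)(9/14) = 4/7.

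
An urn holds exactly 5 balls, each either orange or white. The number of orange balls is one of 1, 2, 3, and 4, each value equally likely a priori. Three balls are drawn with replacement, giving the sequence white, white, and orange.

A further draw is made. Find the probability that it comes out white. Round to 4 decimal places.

0.5840

Under each hypothesis, the probability of the observed sequence is: P(data | r = 1) = (4/5)(4/5)(1/5) = 16/125; P(data | r = 2) = (3/5)(3/5)(2/5) = 18/125; P(data | r = 3) = (2/5)(2/5)(3/5) = 12/125; P(data | r = 4) = (1/5)(1/5)(4/5) = 4/125.
Multiplying each by its prior: 1/4 · 16/125 = 4/125, 1/4 · 18/125 = 9/250, 1/4 · 12/125 = 3/125, 1/4 · 4/125 = 1/125; summing to 1/10.
Normalising, the posterior is P(r = 1 | data) = 8/25, P(r = 2 | data) = 9/25, P(r = 3 | data) = 6/25, P(r = 4 | data) = 2/25.
Averaging over the posterior, P(white next | data) = (4/5)(8/25) + (3/5)(9/25) + (2/5)(6/25) + (1/5)(2/25) = 73/125.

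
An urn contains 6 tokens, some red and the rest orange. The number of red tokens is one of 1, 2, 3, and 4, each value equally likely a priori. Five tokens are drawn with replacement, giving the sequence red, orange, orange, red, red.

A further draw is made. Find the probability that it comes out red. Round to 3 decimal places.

0.520

Compute the likelihood of the observed sequence for each case: P(data | r = 1) = (1/6)(5/6)(5/6)(1/6)(1/6) = 0.003215; P(data | r = 2) = (2/6)(4/6)(4/6)(2/6)(2/6) = 0.016461; P(data | r = 3) = (3/6)(3/6)(3/6)(3/6)(3/6) = 0.03125; P(data | r = 4) = (4/6)(2/6)(2/6)(4/6)(4/6) = 0.032922.
The prior-weighted likelihoods are 1/4 · 0.003215 = 0.00080376, 1/4 · 0.016461 = 0.0041152, 1/4 · 0.03125 = 0.0078125, 1/4 · 0.032922 = 0.0082305; these sum to 0.020962.
The posterior is then P(r = 1 | data) = 0.038344, P(r = 2 | data) = 0.19632, P(r = 3 | data) = 0.3727, P(r = 4 | data) = 0.39264.
The predictive probability is P(red next | data) = (1/6)(0.038344) + (1/3)(0.19632) + (1/2)(0.3727) + (2/3)(0.39264) = 0.51994.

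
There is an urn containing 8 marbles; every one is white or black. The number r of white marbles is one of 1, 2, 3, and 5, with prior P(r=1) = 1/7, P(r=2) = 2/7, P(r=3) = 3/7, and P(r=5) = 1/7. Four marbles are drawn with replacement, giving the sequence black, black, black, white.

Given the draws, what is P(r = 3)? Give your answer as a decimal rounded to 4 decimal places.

The likelihood of the observed sequence under each hypothesis: P(data | r = 1) = (7/8)(7/8)(7/8)(1/8) = 0.08374; P(data | r = 2) = (6/8)(6/8)(6/8)(2/8) = 0.10547; P(data | r = 3) = (5/8)(5/8)(5/8)(3/8) = 0.091553; P(data | r = 5) = (3/8)(3/8)(3/8)(5/8) = 0.032959.
Multiplying each by its prior: 1/7 · 0.08374 = 0.011963, 2/7 · 0.10547 = 0.030134, 3/7 · 0.091553 = 0.039237, 1/7 · 0.032959 = 0.0047084; with total 0.086042.
So P(r = 3 | data) = (0.039237) / (0.086042) = 0.45602.

0.4560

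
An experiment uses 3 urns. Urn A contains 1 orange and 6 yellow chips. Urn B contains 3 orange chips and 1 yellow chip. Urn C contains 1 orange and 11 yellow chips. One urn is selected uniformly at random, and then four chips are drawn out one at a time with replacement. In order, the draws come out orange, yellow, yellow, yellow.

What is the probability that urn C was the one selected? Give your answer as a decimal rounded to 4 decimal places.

Under each hypothesis, the probability of the observed sequence is: P(data | urn A) = (1/7)(6/7)(6/7)(6/7) = 0.089963; P(data | urn B) = (3/4)(1/4)(1/4)(1/4) = 0.011719; P(data | urn C) = (1/12)(11/12)(11/12)(11/12) = 0.064188.
Multiplying each by its prior: 1/3 · 0.089963 = 0.029988, 1/3 · 0.011719 = 0.0039062, 1/3 · 0.064188 = 0.021396; these sum to 0.05529.
Hence P(urn C | data) = (0.021396) / (0.05529) = 0.38698.

0.3870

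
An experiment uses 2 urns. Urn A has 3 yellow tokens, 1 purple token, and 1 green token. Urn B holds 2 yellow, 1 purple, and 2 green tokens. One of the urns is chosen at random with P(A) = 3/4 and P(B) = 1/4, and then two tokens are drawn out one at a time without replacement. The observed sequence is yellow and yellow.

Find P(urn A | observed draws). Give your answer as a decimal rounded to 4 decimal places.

0.9000

Under each hypothesis, the probability of the observed sequence is: P(data | urn A) = (3/5)(2/4) = 3/10; P(data | urn B) = (2/5)(1/4) = 1/10.
Multiplying each by its prior: 3/4 · 3/10 = 9/40, 1/4 · 1/10 = 1/40; summing to 1/4.
Hence P(urn A | data) = (9/40) / (1/4) = 9/10.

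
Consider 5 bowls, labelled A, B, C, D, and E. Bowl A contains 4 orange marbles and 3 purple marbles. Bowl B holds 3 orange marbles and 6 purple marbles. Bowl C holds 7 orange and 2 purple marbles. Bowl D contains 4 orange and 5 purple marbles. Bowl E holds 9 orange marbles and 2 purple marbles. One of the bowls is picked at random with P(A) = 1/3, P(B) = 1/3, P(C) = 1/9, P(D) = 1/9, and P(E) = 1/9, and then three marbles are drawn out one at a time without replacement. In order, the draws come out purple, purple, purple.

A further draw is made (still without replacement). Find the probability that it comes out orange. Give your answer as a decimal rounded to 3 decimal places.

Under each hypothesis, the probability of the observed sequence is: P(data | bowl A) = (3/7)(2/6)(1/5) = 0.028571; P(data | bowl B) = (6/9)(5/8)(4/7) = 0.2381; P(data | bowl C) = (2/9)(1/8)(0/7) = 0; P(data | bowl D) = (5/9)(4/8)(3/7) = 0.11905; P(data | bowl E) = (2/11)(1/10)(0/9) = 0.
Multiplying each by its prior: 1/3 · 0.028571 = 0.0095238, 1/3 · 0.2381 = 0.079365, 1/9 · 0 = 0, 1/9 · 0.11905 = 0.013228, 1/9 · 0 = 0; these sum to 0.10212.
Dividing through by the total gives posterior P(bowl A | data) = 0.093264, P(bowl B | data) = 0.7772, P(bowl C | data) = 0, P(bowl D | data) = 0.12953, P(bowl E | data) = 0.
So P(orange next | data) = Σ P(orange next | H) P(H | data) = (1)(0.093264) + (1/2)(0.7772) + (2/3)(0.12953) = 0.56822.

0.568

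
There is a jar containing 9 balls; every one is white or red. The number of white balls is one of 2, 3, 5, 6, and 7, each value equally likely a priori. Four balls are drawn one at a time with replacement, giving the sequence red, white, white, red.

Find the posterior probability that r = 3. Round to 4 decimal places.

For each hypothesis, P(data | H) works out to: P(data | r = 2) = (7/9)(2/9)(2/9)(7/9) = 0.029873; P(data | r = 3) = (6/9)(3/9)(3/9)(6/9) = 0.049383; P(data | r = 5) = (4/9)(5/9)(5/9)(4/9) = 0.060966; P(data | r = 6) = (3/9)(6/9)(6/9)(3/9) = 0.049383; P(data | r = 7) = (2/9)(7/9)(7/9)(2/9) = 0.029873.
Weighting by the prior gives 1/5 · 0.029873 = 0.0059747, 1/5 · 0.049383 = 0.0098765, 1/5 · 0.060966 = 0.012193, 1/5 · 0.049383 = 0.0098765, 1/5 · 0.029873 = 0.0059747; these sum to 0.043896.
So P(r = 3 | data) = (0.0098765) / (0.043896) = 0.225.

0.2250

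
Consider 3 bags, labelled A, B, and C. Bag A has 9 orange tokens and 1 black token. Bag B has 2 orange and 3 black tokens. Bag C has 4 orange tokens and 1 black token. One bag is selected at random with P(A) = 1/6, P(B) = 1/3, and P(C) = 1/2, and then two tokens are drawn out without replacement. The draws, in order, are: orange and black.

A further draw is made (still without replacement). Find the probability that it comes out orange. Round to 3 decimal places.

0.692

Compute the likelihood of the observed sequence for each case: P(data | bag A) = (9/10)(1/9) = 1/10; P(data | bag B) = (2/5)(3/4) = 3/10; P(data | bag C) = (4/5)(1/4) = 1/5.
The prior-weighted likelihoods are 1/6 · 1/10 = 1/60, 1/3 · 3/10 = 1/10, 1/2 · 1/5 = 1/10; summing to 13/60.
Normalising, the posterior is P(bag A | data) = 1/13, P(bag B | data) = 6/13, P(bag C | data) = 6/13.
So P(orange next | data) = Σ P(orange next | H) P(H | data) = (1)(1/13) + (1/3)(6/13) + (1)(6/13) = 9/13.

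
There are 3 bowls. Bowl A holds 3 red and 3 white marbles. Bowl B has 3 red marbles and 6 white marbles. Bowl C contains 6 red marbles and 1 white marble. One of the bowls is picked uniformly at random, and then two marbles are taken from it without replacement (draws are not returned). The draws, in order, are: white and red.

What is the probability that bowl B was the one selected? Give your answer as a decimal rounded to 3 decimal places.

The likelihood of the observed sequence under each hypothesis: P(data | bowl A) = (3/6)(3/5) = 3/10; P(data | bowl B) = (6/9)(3/8) = 1/4; P(data | bowl C) = (1/7)(6/6) = 1/7.
Multiplying each by its prior: 1/3 · 3/10 = 1/10, 1/3 · 1/4 = 1/12, 1/3 · 1/7 = 1/21; summing to 97/420.
Hence P(bowl B | data) = (1/12) / (97/420) = 35/97.

0.361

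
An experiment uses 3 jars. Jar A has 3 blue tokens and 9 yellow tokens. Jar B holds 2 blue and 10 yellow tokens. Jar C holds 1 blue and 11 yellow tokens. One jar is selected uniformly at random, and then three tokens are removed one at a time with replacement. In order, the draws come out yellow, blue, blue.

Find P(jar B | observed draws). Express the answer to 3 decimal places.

0.303

For each hypothesis, P(data | H) works out to: P(data | jar A) = (9/12)(3/12)(3/12) = 0.046875; P(data | jar B) = (10/12)(2/12)(2/12) = 0.023148; P(data | jar C) = (11/12)(1/12)(1/12) = 0.0063657.
Weighting by the prior gives 1/3 · 0.046875 = 0.015625, 1/3 · 0.023148 = 0.007716, 1/3 · 0.0063657 = 0.0021219; summing to 0.025463.
Therefore the posterior P(jar B | data) = (0.007716) / (0.025463) = 0.30303.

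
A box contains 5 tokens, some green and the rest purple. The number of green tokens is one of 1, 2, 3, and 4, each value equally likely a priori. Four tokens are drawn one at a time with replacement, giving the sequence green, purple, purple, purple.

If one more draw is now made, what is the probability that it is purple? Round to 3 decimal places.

0.644

Under each hypothesis, the probability of the observed sequence is: P(data | r = 1) = (1/5)(4/5)(4/5)(4/5) = 0.1024; P(data | r = 2) = (2/5)(3/5)(3/5)(3/5) = 0.0864; P(data | r = 3) = (3/5)(2/5)(2/5)(2/5) = 0.0384; P(data | r = 4) = (4/5)(1/5)(1/5)(1/5) = 0.0064.
The prior-weighted likelihoods are 1/4 · 0.1024 = 0.0256, 1/4 · 0.0864 = 0.0216, 1/4 · 0.0384 = 0.0096, 1/4 · 0.0064 = 0.0016; summing to 0.0584.
Normalising, the posterior is P(r = 1 | data) = 0.43836, P(r = 2 | data) = 0.36986, P(r = 3 | data) = 0.16438, P(r = 4 | data) = 0.027397.
Averaging over the posterior, P(purple next | data) = (4/5)(0.43836) + (3/5)(0.36986) + (2/5)(0.16438) + (1/5)(0.027397) = 0.64384.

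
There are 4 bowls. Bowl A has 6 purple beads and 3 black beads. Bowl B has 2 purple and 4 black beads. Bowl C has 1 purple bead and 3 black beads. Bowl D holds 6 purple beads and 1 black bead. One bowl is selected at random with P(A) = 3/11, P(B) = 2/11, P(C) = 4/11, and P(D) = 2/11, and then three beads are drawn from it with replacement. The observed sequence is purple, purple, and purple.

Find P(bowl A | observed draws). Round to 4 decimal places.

For each hypothesis, P(data | H) works out to: P(data | bowl A) = (6/9)(6/9)(6/9) = 0.2963; P(data | bowl B) = (2/6)(2/6)(2/6) = 0.037037; P(data | bowl C) = (1/4)(1/4)(1/4) = 0.015625; P(data | bowl D) = (6/7)(6/7)(6/7) = 0.62974.
Multiplying each by its prior: 3/11 · 0.2963 = 0.080808, 2/11 · 0.037037 = 0.006734, 4/11 · 0.015625 = 0.0056818, 2/11 · 0.62974 = 0.1145; with total 0.20772.
Therefore the posterior P(bowl A | data) = (0.080808) / (0.20772) = 0.38902.

0.3890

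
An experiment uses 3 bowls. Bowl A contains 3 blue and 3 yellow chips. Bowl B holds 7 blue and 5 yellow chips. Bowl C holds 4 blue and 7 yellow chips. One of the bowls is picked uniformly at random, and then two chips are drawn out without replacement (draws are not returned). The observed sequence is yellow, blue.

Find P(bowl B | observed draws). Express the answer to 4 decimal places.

The likelihood of the observed sequence under each hypothesis: P(data | bowl A) = (3/6)(3/5) = 0.3; P(data | bowl B) = (5/12)(7/11) = 0.26515; P(data | bowl C) = (7/11)(4/10) = 0.25455.
Multiplying each by its prior: 1/3 · 0.3 = 0.1, 1/3 · 0.26515 = 0.088384, 1/3 · 0.25455 = 0.084848; with total 0.27323.
So P(bowl B | data) = (0.088384) / (0.27323) = 0.32348.

0.3235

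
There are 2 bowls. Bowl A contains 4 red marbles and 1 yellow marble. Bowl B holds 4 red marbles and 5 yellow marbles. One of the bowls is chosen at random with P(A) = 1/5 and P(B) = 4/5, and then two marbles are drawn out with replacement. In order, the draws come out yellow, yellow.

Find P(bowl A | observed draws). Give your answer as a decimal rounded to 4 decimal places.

0.0314

Under each hypothesis, the probability of the observed sequence is: P(data | bowl A) = (1/5)(1/5) = 0.04; P(data | bowl B) = (5/9)(5/9) = 0.30864.
The prior-weighted likelihoods are 1/5 · 0.04 = 0.008, 4/5 · 0.30864 = 0.24691; summing to 0.25491.
Hence P(bowl A | data) = (0.008) / (0.25491) = 0.031383.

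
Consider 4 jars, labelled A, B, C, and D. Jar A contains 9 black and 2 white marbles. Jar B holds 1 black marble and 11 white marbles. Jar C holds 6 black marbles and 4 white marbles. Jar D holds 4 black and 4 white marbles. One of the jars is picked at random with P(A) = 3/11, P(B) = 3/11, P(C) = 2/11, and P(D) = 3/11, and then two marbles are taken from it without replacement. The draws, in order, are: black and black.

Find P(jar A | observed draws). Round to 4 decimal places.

The likelihood of the observed sequence under each hypothesis: P(data | jar A) = (9/11)(8/10) = 0.65455; P(data | jar B) = (1/12)(0/11) = 0; P(data | jar C) = (6/10)(5/9) = 0.33333; P(data | jar D) = (4/8)(3/7) = 0.21429.
Weighting by the prior gives 3/11 · 0.65455 = 0.17851, 3/11 · 0 = 0, 2/11 · 0.33333 = 0.060606, 3/11 · 0.21429 = 0.058442; with total 0.29756.
By Bayes' rule, P(jar A | data) = (0.17851) / (0.29756) = 0.59992.

0.5999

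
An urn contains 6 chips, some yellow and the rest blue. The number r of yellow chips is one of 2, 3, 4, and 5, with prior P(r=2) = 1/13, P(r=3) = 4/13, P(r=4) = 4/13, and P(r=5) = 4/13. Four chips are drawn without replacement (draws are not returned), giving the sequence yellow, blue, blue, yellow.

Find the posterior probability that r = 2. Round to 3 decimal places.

0.091

Under each hypothesis, the probability of the observed sequence is: P(data | r = 2) = (2/6)(4/5)(3/4)(1/3) = 1/15; P(data | r = 3) = (3/6)(3/5)(2/4)(2/3) = 1/10; P(data | r = 4) = (4/6)(2/5)(1/4)(3/3) = 1/15; P(data | r = 5) = (5/6)(1/5)(0/4) = 0.
Multiplying each by its prior: 1/13 · 1/15 = 1/195, 4/13 · 1/10 = 2/65, 4/13 · 1/15 = 4/195, 4/13 · 0 = 0; with total 11/195.
So P(r = 2 | data) = (1/195) / (11/195) = 1/11.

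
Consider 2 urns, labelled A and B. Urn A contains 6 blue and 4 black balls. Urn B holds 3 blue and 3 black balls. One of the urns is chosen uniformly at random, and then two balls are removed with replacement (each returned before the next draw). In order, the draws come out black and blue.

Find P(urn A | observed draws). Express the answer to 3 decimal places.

Under each hypothesis, the probability of the observed sequence is: P(data | urn A) = (4/10)(6/10) = 6/25; P(data | urn B) = (3/6)(3/6) = 1/4.
The prior-weighted likelihoods are 1/2 · 6/25 = 3/25, 1/2 · 1/4 = 1/8; these sum to 49/200.
By Bayes' rule, P(urn A | data) = (3/25) / (49/200) = 24/49.

0.490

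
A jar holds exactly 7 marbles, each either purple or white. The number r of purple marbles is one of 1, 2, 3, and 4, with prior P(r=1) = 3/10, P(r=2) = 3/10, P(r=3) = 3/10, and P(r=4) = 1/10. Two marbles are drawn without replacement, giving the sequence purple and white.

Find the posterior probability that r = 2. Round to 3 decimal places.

0.313

The likelihood of the observed sequence under each hypothesis: P(data | r = 1) = (1/7)(6/6) = 1/7; P(data | r = 2) = (2/7)(5/6) = 5/21; P(data | r = 3) = (3/7)(4/6) = 2/7; P(data | r = 4) = (4/7)(3/6) = 2/7.
The prior-weighted likelihoods are 3/10 · 1/7 = 3/70, 3/10 · 5/21 = 1/14, 3/10 · 2/7 = 3/35, 1/10 · 2/7 = 1/35; these sum to 8/35.
By Bayes' rule, P(r = 2 | data) = (1/14) / (8/35) = 5/16.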